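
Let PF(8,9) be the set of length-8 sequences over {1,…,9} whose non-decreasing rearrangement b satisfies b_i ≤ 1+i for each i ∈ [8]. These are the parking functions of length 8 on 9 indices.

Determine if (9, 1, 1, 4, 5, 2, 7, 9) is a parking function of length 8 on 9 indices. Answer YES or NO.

Order a: b = (1, 1, 2, 4, 5, 7, 9, 9).
  b_1=1 ≤ 2
  b_2=1 ≤ 3
  b_3=2 ≤ 4
  b_4=4 ≤ 5
  b_5=5 ≤ 6
  b_6=7 ≤ 7
  b_7=9 > 8
  fails at i=7 ⇒ NO

NO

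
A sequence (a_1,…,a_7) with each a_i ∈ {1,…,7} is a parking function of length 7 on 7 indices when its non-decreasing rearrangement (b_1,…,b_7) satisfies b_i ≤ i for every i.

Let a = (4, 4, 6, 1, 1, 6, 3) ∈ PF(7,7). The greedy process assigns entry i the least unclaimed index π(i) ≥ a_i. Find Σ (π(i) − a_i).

Σπ = 28 ({1..7} each once); Σa = 4+4+6+1+1+6+3 = 25; disp = 28−25 = 3.

3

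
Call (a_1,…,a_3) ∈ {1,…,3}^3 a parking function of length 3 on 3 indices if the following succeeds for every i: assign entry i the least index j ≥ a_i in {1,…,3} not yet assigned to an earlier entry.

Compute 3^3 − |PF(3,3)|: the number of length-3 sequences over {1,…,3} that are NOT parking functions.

|PF(3,3)| = (4−3)·4^(3−1) = 1×16 = 16 (Konheim–Weiss)
E.g. (3,3,3) → sorted (3,3,3): b_1=3>1, not a PF.
3^3 − 16 = 27 − 16 = 11

11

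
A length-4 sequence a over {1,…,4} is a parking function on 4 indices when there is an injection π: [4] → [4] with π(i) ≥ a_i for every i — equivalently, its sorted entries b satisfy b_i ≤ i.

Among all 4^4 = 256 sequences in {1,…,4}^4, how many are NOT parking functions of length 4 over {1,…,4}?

#PF = (4−4+1)·(4+1)^(4−1) = 1·125 = 125 (Konheim–Weiss)
Example (4,3,4,1) → sorted (1,3,4,4): b_2=3>2, not a PF.
4^4 − 125 = 256 − 125 = 131

131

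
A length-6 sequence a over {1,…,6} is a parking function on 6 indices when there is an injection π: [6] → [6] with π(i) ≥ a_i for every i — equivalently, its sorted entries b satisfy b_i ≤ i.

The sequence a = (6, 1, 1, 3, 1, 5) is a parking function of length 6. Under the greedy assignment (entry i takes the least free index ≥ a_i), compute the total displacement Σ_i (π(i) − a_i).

4

Σπ(i) = 1+…+6 = 21; Σa = 6+1+1+3+1+5 = 17; disp = 21−17 = 4.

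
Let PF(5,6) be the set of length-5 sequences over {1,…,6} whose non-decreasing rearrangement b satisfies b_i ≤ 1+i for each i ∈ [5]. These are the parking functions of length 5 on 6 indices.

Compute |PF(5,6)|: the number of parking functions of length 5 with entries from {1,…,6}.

Count = (6−5+1)·(6+1)^(5−1) = 2×2401 = 4802 (Pollak)
E.g. (4,3,3,6,1) → sorted (1,3,3,4,6): b_i ≤ 1+i ∀i, a PF.

4802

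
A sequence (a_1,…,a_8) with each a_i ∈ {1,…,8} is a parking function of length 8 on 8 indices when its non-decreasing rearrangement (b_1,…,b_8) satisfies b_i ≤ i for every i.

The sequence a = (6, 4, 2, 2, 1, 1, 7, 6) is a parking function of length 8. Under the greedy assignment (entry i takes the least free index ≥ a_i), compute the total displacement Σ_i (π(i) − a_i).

7

Σπ = 8·9/2 = 36 (π permutes [8]); Σa = 6+4+2+2+1+1+7+6 = 29; disp = 36−29 = 7.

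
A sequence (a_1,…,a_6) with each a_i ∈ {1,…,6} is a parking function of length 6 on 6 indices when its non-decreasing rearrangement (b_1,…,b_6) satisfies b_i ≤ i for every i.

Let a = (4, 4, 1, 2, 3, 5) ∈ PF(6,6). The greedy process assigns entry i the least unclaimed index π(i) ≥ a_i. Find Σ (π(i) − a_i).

2

Σπ(i) = 1+…+6 = 21; Σa = 4+4+1+2+3+5 = 19; disp = 21−19 = 2.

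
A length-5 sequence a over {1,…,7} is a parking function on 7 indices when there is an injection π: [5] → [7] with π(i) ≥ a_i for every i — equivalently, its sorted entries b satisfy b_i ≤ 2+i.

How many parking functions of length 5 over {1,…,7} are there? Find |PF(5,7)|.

12288

Count = (7+1−5)·(7+1)^{5−1} = 3×4096 = 12288 [KW]
One tuple (6,1,6,2,2) → sorted (1,2,2,6,6): b_i ≤ 2+i ∀i, a PF.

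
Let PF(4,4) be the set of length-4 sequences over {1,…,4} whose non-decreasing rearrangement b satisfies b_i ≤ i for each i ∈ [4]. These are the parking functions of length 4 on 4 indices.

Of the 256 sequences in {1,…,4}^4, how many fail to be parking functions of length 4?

131

Count = (5−4)·5^(4−1) = 1·125 = 125 (Pollak)
Check (2,3,4,4) → sorted (2,3,4,4): b_1=2>1, not a PF.
So 256 − 125 = 131 fail.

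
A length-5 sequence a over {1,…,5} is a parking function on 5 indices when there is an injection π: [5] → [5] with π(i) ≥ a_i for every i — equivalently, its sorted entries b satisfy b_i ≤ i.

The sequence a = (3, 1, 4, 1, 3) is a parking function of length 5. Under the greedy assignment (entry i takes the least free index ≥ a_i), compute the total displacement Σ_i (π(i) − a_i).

Σπ(i) = 1+…+5 = 15; Σa = 3+1+4+1+3 = 12; disp = 15−12 = 3.

3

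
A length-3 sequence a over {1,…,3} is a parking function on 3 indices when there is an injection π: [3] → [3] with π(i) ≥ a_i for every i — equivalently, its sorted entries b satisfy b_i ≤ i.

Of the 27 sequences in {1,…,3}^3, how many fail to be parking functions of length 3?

|PF(3,3)| = (3+1−3)·(3+1)^{3−1} = 1×16 = 16 (Konheim–Weiss)
Example (3,2,2) → sorted (2,2,3): b_1=2>1, not a PF.
Total 27; non-PF = 27−16 = 11

11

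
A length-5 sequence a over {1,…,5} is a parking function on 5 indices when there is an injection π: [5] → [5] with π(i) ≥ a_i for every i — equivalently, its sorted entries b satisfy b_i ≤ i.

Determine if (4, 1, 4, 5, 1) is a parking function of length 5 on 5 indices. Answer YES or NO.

Rearranged: b = (1, 1, 4, 4, 5).
  b_1=1 ≤ 1
  b_2=1 ≤ 2
  b_3=4 > 3
  fails at i=3 ⇒ NO

NO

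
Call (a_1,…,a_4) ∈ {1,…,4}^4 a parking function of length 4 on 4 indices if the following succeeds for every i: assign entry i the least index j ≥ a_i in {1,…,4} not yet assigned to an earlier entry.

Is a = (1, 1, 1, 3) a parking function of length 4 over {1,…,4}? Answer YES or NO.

Sorted: b = (1, 1, 1, 3).
  b_1=1 ≤ 1
  b_2=1 ≤ 2
  b_3=1 ≤ 3
  b_4=3 ≤ 4
All bounds hold ⇒ YES

YES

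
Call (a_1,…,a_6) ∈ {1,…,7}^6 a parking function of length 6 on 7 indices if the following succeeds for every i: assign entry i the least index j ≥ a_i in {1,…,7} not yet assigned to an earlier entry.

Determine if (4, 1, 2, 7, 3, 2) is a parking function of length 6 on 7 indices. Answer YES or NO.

YES

Rearranged: b = (1, 2, 2, 3, 4, 7).
  b_1=1 ≤ 2
  b_2=2 ≤ 3
  b_3=2 ≤ 4
  b_4=3 ≤ 5
  b_5=4 ≤ 6
  b_6=7 ≤ 7
All bounds hold ⇒ YES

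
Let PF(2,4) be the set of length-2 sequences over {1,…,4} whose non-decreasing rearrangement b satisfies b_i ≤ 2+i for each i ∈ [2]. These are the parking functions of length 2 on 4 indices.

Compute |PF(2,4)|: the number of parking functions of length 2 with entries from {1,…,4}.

15

#PF = (4−2+1)·(4+1)^(2−1) = 3×5 = 15
Check (2,4) → sorted (2,4): b_i ≤ 2+i ∀i, a PF.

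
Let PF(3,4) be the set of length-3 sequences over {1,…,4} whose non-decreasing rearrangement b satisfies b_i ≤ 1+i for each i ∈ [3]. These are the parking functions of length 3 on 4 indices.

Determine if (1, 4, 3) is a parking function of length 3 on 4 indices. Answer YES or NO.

Order a: b = (1, 3, 4).
  b_1=1 ≤ 2
  b_2=3 ≤ 3
  b_3=4 ≤ 4
All bounds hold ⇒ YES

YES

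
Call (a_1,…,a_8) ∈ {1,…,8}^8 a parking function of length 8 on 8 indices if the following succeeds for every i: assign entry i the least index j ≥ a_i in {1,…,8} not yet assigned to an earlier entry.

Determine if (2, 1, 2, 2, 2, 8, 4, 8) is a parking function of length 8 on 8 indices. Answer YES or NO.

NO

Sorted: b = (1, 2, 2, 2, 2, 4, 8, 8).
  b_1=1 ≤ 1
  b_2=2 ≤ 2
  b_3=2 ≤ 3
  b_4=2 ≤ 4
  b_5=2 ≤ 5
  b_6=4 ≤ 6
  b_7=8 > 7
  fails at i=7 ⇒ NO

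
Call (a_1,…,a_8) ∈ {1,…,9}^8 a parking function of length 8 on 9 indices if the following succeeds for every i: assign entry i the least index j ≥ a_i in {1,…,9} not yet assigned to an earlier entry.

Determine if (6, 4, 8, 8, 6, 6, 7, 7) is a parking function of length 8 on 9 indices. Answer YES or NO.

NO

Sorted: b = (4, 6, 6, 6, 7, 7, 8, 8).
  b_1=4 > 2
  fails at i=1 ⇒ NO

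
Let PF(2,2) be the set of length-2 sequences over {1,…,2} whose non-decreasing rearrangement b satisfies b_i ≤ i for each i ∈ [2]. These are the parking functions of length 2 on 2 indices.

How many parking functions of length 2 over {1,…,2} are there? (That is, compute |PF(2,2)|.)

3

|PF| = (2−2+1)·(2+1)^(2−1) = 1 · 3 = 3 [KW]
One tuple (2,1) → sorted (1,2): b_i ≤ i ∀i, a PF.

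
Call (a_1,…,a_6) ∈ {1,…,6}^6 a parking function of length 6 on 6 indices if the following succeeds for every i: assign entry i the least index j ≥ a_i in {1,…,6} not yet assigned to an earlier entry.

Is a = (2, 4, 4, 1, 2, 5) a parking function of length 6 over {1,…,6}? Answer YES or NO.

YES

Order a: b = (1, 2, 2, 4, 4, 5).
  b_1=1 ≤ 1
  b_2=2 ≤ 2
  b_3=2 ≤ 3
  b_4=4 ≤ 4
  b_5=4 ≤ 5
  b_6=5 ≤ 6
All bounds hold ⇒ YES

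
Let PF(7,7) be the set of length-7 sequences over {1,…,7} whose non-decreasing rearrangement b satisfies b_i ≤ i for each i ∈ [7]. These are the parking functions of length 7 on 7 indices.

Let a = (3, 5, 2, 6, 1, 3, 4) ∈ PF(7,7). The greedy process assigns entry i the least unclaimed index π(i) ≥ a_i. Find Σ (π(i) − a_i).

Σπ = 7·8/2 = 28 (π permutes [7]); Σa = 3+5+2+6+1+3+4 = 24; disp = 28−24 = 4.

4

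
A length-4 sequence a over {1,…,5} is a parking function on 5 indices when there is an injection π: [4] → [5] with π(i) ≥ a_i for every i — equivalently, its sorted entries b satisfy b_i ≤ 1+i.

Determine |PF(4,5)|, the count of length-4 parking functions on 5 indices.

432

Count = (5+1−4)·(5+1)^{4−1} = 2×216 = 432
E.g. (2,5,3,3) → sorted (2,3,3,5): b_i ≤ 1+i ∀i, a PF.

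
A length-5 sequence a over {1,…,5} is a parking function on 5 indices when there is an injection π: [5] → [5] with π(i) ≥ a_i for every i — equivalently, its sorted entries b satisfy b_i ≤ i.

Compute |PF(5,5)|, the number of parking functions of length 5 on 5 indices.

1296

|PF| = 1·6^4 = 1 · 1296 = 1296 [KW]
One tuple (5,3,3,2,1) → sorted (1,2,3,3,5): b_i ≤ i ∀i, a PF.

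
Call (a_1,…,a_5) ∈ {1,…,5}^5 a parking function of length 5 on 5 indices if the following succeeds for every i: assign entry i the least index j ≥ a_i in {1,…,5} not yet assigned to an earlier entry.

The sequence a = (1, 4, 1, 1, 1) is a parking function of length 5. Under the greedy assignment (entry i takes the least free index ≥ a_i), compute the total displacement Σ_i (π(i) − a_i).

7

Σπ = 15 ({1..5} each once); Σa = 1+4+1+1+1 = 8; disp = 15−8 = 7.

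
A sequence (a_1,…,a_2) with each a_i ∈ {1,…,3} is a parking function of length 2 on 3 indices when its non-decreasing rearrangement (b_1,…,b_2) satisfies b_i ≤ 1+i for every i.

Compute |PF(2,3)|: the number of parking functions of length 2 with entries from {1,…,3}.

|PF(2,3)| = 2·4^1 = 2·4 = 8
E.g. (2,1) → sorted (1,2): b_i ≤ 1+i ∀i, a PF.

8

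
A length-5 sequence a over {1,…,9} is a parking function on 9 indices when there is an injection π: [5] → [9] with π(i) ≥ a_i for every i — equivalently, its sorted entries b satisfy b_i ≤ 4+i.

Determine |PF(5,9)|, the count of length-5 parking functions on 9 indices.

Count = 5·10^4 = 5 · 10000 = 50000 (Konheim–Weiss)
E.g. (9,7,3,6,4) → sorted (3,4,6,7,9): b_i ≤ 4+i ∀i, a PF.

50000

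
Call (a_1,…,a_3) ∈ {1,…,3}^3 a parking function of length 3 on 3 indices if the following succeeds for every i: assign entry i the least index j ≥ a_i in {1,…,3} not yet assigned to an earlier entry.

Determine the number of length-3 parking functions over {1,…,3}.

16

|PF| = (3+1−3)·(3+1)^{3−1} = 1·16 = 16
Example (1,2,3) → sorted (1,2,3): b_i ≤ i ∀i, a PF.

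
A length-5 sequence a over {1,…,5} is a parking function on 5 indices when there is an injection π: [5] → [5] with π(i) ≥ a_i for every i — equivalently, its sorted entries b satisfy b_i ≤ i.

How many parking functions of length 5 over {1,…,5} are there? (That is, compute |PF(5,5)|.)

1296

Count = (5−5+1)·(5+1)^(5−1) = 1 · 1296 = 1296 (Pollak)
One tuple (1,2,3,5,3) → sorted (1,2,3,3,5): b_i ≤ i ∀i, a PF.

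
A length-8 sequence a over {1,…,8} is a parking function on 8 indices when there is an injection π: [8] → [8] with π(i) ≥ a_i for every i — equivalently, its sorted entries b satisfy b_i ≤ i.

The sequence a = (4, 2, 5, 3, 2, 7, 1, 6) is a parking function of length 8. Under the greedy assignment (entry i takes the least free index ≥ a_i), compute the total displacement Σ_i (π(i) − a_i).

6

Σπ = 8·9/2 = 36 (π permutes [8]); Σa = 4+2+5+3+2+7+1+6 = 30; disp = 36−30 = 6.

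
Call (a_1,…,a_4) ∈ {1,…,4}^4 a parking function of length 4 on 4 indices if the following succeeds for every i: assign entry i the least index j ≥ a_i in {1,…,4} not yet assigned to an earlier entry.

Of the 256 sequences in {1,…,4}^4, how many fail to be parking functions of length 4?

131

Count = 1·5^3 = 1 · 125 = 125 (Konheim–Weiss)
E.g. (3,4,4,3) → sorted (3,3,4,4): b_1=3>1, not a PF.
Total 256; non-PF = 256−125 = 131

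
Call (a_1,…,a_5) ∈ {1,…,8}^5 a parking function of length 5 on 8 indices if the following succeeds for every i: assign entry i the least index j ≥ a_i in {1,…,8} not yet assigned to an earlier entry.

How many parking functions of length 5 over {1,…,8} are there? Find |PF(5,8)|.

#PF = 4·9^4 = 4·6561 = 26244 (Pollak)
Example (8,4,6,5,3) → sorted (3,4,5,6,8): b_i ≤ 3+i ∀i, a PF.

26244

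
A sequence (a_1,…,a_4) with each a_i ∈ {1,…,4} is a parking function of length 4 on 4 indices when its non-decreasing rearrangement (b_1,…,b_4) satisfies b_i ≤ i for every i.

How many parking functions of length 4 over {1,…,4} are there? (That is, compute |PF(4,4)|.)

|PF(4,4)| = (4+1−4)·(4+1)^{4−1} = 1 · 125 = 125 (Konheim–Weiss)
Check (1,3,3,2) → sorted (1,2,3,3): b_i ≤ i ∀i, a PF.

125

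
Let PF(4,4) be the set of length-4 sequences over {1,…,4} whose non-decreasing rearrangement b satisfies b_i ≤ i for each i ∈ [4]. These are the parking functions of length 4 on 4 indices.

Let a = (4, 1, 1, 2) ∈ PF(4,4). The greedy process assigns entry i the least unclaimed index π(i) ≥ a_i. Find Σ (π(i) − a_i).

2

Σπ = 4·5/2 = 10 (π permutes [4]); Σa = 4+1+1+2 = 8; disp = 10−8 = 2.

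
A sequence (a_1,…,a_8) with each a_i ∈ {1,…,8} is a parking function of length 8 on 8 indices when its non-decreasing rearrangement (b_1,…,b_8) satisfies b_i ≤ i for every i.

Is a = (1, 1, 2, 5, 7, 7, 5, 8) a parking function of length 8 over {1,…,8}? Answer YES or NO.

Rearranged: b = (1, 1, 2, 5, 5, 7, 7, 8).
  b_1=1 ≤ 1
  b_2=1 ≤ 2
  b_3=2 ≤ 3
  b_4=5 > 4
  fails at i=4 ⇒ NO

NO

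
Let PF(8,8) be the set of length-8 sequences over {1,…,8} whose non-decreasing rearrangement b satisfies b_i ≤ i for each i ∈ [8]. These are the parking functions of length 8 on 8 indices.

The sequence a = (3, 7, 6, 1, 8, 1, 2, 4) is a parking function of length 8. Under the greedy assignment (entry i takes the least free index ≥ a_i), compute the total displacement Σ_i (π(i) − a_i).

Σπ = 8·9/2 = 36 (π permutes [8]); Σa = 3+7+6+1+8+1+2+4 = 32; disp = 36−32 = 4.

4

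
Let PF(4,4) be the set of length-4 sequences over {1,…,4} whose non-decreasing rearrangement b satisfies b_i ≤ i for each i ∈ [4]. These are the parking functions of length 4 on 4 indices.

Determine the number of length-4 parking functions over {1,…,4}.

|PF(4,4)| = (4−4+1)·(4+1)^(4−1) = 1 · 125 = 125 (Pollak)
One tuple (1,2,2,1) → sorted (1,1,2,2): b_i ≤ i ∀i, a PF.

125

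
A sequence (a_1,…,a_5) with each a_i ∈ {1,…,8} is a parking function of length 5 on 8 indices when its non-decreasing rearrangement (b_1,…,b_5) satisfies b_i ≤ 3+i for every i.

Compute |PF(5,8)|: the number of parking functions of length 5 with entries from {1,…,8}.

Count = (9−5)·9^(5−1) = 4 · 6561 = 26244 (Pollak)
One tuple (1,6,3,2,1) → sorted (1,1,2,3,6): b_i ≤ 3+i ∀i, a PF.

26244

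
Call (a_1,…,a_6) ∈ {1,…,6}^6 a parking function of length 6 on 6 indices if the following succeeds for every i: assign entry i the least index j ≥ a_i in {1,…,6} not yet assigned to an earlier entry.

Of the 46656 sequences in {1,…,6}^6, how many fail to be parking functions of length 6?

|PF| = (7−6)·7^(6−1) = 1 · 16807 = 16807 [KW]
Check (6,1,3,5,6,3) → sorted (1,3,3,5,6,6): b_2=3>2, not a PF.
Total 46656; non-PF = 46656−16807 = 29849

29849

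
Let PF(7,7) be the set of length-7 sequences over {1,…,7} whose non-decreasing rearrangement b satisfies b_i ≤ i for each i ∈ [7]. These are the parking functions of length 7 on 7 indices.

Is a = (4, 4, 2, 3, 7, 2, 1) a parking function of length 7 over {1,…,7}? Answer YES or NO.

YES

Rearranged: b = (1, 2, 2, 3, 4, 4, 7).
  b_1=1 ≤ 1
  b_2=2 ≤ 2
  b_3=2 ≤ 3
  b_4=3 ≤ 4
  b_5=4 ≤ 5
  b_6=4 ≤ 6
  b_7=7 ≤ 7
All bounds hold ⇒ YES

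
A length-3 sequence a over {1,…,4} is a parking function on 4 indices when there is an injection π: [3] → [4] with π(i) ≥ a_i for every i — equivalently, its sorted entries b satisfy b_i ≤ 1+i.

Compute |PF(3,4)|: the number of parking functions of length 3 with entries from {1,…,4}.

50

Count = (4−3+1)·(4+1)^(3−1) = 2×25 = 50
One tuple (3,1,3) → sorted (1,3,3): b_i ≤ 1+i ∀i, a PF.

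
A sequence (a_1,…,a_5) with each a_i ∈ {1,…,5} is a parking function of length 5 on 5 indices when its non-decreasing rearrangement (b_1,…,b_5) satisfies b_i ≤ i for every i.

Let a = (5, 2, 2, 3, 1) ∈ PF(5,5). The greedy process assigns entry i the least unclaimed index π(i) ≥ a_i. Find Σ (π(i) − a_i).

2

Σπ(i) = 1+…+5 = 15; Σa = 5+2+2+3+1 = 13; disp = 15−13 = 2.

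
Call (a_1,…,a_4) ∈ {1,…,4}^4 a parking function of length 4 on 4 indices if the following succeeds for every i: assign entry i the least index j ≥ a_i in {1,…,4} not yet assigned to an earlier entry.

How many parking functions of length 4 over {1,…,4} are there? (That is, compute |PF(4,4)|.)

|PF| = (4−4+1)·(4+1)^(4−1) = 1·125 = 125
Example (1,3,4,1) → sorted (1,1,3,4): b_i ≤ i ∀i, a PF.

125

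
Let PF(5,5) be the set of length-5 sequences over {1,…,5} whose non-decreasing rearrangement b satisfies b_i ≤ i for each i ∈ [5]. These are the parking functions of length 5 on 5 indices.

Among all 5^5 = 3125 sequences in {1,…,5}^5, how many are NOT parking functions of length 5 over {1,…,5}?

1829

|PF| = (6−5)·6^(5−1) = 1 · 1296 = 1296
Check (5,4,1,5,5) → sorted (1,4,5,5,5): b_2=4>2, not a PF.
5^5 − 1296 = 3125 − 1296 = 1829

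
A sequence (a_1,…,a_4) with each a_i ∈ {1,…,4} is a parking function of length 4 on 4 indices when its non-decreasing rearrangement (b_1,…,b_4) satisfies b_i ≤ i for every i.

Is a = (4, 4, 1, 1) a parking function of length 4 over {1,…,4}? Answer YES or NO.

NO

Rearranged: b = (1, 1, 4, 4).
  b_1=1 ≤ 1
  b_2=1 ≤ 2
  b_3=4 > 3
  fails at i=3 ⇒ NO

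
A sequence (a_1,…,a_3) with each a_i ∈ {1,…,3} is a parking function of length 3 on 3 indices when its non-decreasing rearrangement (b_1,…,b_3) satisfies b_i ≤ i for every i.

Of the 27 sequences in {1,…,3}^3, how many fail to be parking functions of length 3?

11

|PF(3,3)| = (3+1−3)·(3+1)^{3−1} = 1×16 = 16
One tuple (3,2,3) → sorted (2,3,3): b_1=2>1, not a PF.
Total 27; non-PF = 27−16 = 11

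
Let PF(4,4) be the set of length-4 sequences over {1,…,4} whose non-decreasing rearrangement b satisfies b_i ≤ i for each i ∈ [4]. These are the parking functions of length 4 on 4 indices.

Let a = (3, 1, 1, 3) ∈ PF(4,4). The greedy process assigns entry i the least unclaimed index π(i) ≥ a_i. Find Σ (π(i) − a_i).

2

Σπ(i) = 1+…+4 = 10; Σa = 3+1+1+3 = 8; disp = 10−8 = 2.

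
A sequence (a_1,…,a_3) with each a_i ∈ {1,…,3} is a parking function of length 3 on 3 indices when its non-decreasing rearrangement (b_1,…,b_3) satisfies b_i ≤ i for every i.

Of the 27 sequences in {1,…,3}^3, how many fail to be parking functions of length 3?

|PF| = (3−3+1)·(3+1)^(3−1) = 1×16 = 16 [KW]
Check (3,3,1) → sorted (1,3,3): b_2=3>2, not a PF.
3^3 − 16 = 27 − 16 = 11

11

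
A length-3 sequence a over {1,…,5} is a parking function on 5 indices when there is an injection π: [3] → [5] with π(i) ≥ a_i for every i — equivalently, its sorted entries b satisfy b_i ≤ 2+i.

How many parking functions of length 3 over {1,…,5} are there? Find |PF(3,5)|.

108

Count = (5+1−3)·(5+1)^{3−1} = 3×36 = 108 (Konheim–Weiss)
One tuple (2,2,2) → sorted (2,2,2): b_i ≤ 2+i ∀i, a PF.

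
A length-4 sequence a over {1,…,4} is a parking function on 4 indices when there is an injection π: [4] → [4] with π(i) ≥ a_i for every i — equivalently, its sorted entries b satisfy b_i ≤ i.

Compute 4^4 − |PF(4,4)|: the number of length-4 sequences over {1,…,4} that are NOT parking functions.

#PF = (4−4+1)·(4+1)^(4−1) = 1·125 = 125 (Pollak)
Check (1,4,2,4) → sorted (1,2,4,4): b_3=4>3, not a PF.
So 256 − 125 = 131 fail.

131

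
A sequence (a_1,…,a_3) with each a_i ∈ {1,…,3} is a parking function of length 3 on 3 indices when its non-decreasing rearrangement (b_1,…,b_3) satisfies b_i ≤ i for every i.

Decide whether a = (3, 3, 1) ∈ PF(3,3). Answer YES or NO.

Sorted: b = (1, 3, 3).
  b_1=1 ≤ 1
  b_2=3 > 2
  fails at i=2 ⇒ NO

NO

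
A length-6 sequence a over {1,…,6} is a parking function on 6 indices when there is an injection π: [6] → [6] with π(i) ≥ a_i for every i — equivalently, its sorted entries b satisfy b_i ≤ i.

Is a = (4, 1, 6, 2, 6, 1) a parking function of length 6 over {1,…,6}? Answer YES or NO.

NO

Order a: b = (1, 1, 2, 4, 6, 6).
  b_1=1 ≤ 1
  b_2=1 ≤ 2
  b_3=2 ≤ 3
  b_4=4 ≤ 4
  b_5=6 > 5
  fails at i=5 ⇒ NO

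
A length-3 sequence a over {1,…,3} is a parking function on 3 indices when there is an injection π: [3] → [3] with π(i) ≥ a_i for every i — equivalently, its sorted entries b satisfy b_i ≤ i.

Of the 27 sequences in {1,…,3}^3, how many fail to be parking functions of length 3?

11

#PF = (3−3+1)·(3+1)^(3−1) = 1·16 = 16 (Konheim–Weiss)
Check (3,2,2) → sorted (2,2,3): b_1=2>1, not a PF.
3^3 − 16 = 27 − 16 = 11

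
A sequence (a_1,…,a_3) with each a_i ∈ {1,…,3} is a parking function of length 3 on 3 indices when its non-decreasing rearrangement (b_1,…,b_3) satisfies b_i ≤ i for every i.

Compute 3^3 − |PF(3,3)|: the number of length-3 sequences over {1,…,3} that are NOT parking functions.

11

Count = (3+1−3)·(3+1)^{3−1} = 1·16 = 16 (Konheim–Weiss)
One tuple (3,1,3) → sorted (1,3,3): b_2=3>2, not a PF.
So 27 − 16 = 11 fail.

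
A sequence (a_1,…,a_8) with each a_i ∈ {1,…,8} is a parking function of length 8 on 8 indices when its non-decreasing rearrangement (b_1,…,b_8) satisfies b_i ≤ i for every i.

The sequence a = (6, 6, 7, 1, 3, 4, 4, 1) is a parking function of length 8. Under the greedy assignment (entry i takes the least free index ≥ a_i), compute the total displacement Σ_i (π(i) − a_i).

4

Σπ = 8·9/2 = 36 (π permutes [8]); Σa = 6+6+7+1+3+4+4+1 = 32; disp = 36−32 = 4.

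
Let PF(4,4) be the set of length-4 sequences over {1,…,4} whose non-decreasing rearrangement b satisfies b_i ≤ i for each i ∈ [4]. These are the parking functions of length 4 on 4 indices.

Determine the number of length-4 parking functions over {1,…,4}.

125

Count = (4−4+1)·(4+1)^(4−1) = 1 · 125 = 125 [KW]
Check (4,1,3,2) → sorted (1,2,3,4): b_i ≤ i ∀i, a PF.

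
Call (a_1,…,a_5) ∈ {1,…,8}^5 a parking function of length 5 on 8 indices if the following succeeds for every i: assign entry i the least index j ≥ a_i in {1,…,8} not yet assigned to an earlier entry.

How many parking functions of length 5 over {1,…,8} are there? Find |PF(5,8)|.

26244

Count = (9−5)·9^(5−1) = 4×6561 = 26244 (Konheim–Weiss)
E.g. (4,2,6,6,5) → sorted (2,4,5,6,6): b_i ≤ 3+i ∀i, a PF.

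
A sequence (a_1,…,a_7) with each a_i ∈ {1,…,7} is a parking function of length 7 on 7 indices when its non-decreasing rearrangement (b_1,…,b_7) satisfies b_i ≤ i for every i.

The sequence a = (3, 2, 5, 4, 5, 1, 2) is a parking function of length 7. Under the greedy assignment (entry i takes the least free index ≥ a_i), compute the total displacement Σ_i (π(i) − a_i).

6

Σπ(i) = 1+…+7 = 28; Σa = 3+2+5+4+5+1+2 = 22; disp = 28−22 = 6.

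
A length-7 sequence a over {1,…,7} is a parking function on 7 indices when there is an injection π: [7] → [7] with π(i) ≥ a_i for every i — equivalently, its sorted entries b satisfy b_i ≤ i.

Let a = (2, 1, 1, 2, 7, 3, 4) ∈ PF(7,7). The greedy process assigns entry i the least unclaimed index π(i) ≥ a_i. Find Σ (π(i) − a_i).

Σπ(i) = 1+…+7 = 28; Σa = 2+1+1+2+7+3+4 = 20; disp = 28−20 = 8.

8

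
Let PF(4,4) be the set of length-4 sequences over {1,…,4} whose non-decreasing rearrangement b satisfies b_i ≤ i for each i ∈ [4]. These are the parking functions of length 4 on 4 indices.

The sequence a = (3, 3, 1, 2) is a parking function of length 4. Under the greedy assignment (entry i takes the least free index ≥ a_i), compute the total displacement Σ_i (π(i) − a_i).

Σπ = 10 ({1..4} each once); Σa = 3+3+1+2 = 9; disp = 10−9 = 1.

1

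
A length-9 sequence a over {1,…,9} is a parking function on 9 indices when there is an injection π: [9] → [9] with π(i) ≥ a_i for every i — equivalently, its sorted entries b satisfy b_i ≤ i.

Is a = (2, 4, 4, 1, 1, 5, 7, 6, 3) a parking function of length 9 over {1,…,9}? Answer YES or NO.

YES

Rearranged: b = (1, 1, 2, 3, 4, 4, 5, 6, 7).
  b_1=1 ≤ 1
  b_2=1 ≤ 2
  b_3=2 ≤ 3
  b_4=3 ≤ 4
  b_5=4 ≤ 5
  b_6=4 ≤ 6
  b_7=5 ≤ 7
  b_8=6 ≤ 8
  b_9=7 ≤ 9
All bounds hold ⇒ YES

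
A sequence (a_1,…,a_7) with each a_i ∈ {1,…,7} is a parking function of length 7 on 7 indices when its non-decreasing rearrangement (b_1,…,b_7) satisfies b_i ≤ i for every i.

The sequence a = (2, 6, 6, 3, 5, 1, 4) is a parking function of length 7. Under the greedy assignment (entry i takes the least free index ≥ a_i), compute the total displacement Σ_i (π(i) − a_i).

Σπ(i) = 1+…+7 = 28; Σa = 2+6+6+3+5+1+4 = 27; disp = 28−27 = 1.

1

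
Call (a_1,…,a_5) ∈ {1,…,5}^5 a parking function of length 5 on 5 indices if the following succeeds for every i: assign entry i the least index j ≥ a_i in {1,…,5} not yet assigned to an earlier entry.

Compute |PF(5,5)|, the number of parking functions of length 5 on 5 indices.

#PF = (6−5)·6^(5−1) = 1·1296 = 1296 [KW]
One tuple (2,3,2,4,1) → sorted (1,2,2,3,4): b_i ≤ i ∀i, a PF.

1296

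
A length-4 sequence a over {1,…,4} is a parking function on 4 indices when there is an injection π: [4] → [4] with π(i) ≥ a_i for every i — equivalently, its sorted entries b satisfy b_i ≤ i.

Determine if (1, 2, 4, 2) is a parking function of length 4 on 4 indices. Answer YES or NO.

YES

Rearranged: b = (1, 2, 2, 4).
  b_1=1 ≤ 1
  b_2=2 ≤ 2
  b_3=2 ≤ 3
  b_4=4 ≤ 4
All bounds hold ⇒ YES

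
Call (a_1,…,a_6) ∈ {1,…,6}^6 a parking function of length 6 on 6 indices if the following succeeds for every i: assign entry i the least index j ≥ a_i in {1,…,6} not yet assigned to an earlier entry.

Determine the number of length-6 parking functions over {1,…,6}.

|PF| = (6−6+1)·(6+1)^(6−1) = 1×16807 = 16807 (Pollak)
One tuple (3,2,6,3,4,1) → sorted (1,2,3,3,4,6): b_i ≤ i ∀i, a PF.

16807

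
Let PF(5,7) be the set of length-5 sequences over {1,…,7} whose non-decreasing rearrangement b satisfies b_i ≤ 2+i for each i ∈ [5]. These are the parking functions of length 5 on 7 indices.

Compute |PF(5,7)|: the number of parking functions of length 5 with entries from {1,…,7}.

12288

Count = 3·8^4 = 3·4096 = 12288
Example (5,2,7,2,1) → sorted (1,2,2,5,7): b_i ≤ 2+i ∀i, a PF.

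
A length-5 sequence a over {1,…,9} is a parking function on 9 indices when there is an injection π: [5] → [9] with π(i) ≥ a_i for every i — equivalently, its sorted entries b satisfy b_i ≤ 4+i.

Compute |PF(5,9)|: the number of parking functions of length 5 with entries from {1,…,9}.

50000

#PF = (9−5+1)·(9+1)^(5−1) = 5 · 10000 = 50000 (Pollak)
E.g. (7,5,8,8,3) → sorted (3,5,7,8,8): b_i ≤ 4+i ∀i, a PF.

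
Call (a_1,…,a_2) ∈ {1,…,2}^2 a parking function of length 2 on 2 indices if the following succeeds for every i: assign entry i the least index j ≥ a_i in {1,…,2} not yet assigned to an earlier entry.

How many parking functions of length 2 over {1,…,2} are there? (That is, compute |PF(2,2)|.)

#PF = (2−2+1)·(2+1)^(2−1) = 1 · 3 = 3 [KW]
E.g. (1,1) → sorted (1,1): b_i ≤ i ∀i, a PF.

3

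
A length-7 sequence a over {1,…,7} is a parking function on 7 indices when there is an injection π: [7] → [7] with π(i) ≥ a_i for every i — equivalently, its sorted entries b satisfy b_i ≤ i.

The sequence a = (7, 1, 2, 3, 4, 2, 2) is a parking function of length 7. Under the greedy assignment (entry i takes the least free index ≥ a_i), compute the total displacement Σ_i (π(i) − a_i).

Σπ = 7·8/2 = 28 (π permutes [7]); Σa = 7+1+2+3+4+2+2 = 21; disp = 28−21 = 7.

7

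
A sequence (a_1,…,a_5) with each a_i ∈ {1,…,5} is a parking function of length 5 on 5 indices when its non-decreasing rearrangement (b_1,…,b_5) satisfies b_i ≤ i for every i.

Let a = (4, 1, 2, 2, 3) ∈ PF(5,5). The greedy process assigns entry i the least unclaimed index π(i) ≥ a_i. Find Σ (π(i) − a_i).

3

Σπ = 15 ({1..5} each once); Σa = 4+1+2+2+3 = 12; disp = 15−12 = 3.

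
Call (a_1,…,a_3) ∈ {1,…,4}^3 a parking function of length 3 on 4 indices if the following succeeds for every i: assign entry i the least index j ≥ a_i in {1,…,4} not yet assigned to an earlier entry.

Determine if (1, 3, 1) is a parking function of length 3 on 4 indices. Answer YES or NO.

YES

Sorted: b = (1, 1, 3).
  b_1=1 ≤ 2
  b_2=1 ≤ 3
  b_3=3 ≤ 4
All bounds hold ⇒ YES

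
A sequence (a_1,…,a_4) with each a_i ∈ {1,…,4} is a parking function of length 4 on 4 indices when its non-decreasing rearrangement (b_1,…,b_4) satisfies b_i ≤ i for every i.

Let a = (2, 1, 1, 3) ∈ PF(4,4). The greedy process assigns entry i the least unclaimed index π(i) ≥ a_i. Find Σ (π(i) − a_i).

Σπ = 10 ({1..4} each once); Σa = 2+1+1+3 = 7; disp = 10−7 = 3.

3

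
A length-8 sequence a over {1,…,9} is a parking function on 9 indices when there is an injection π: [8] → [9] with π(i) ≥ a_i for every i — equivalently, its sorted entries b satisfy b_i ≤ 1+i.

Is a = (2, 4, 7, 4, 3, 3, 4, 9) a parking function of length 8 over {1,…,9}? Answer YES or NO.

YES

Rearranged: b = (2, 3, 3, 4, 4, 4, 7, 9).
  b_1=2 ≤ 2
  b_2=3 ≤ 3
  b_3=3 ≤ 4
  b_4=4 ≤ 5
  b_5=4 ≤ 6
  b_6=4 ≤ 7
  b_7=7 ≤ 8
  b_8=9 ≤ 9
All bounds hold ⇒ YES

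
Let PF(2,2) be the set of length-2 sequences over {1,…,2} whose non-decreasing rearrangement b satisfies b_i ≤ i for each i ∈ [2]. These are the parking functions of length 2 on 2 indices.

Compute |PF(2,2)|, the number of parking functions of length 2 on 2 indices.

3

#PF = (3−2)·3^(2−1) = 1·3 = 3 (Pollak)
Check (1,1) → sorted (1,1): b_i ≤ i ∀i, a PF.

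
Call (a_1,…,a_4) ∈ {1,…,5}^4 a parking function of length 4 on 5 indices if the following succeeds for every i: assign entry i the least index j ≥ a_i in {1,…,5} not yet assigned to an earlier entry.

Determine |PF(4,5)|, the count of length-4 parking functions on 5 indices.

432

Count = (6−4)·6^(4−1) = 2 · 216 = 432 (Konheim–Weiss)
E.g. (4,3,2,2) → sorted (2,2,3,4): b_i ≤ 1+i ∀i, a PF.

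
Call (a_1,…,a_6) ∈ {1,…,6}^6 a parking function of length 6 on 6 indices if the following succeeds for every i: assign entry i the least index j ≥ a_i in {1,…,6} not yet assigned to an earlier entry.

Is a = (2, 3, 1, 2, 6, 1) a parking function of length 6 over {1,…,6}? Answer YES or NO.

YES

Order a: b = (1, 1, 2, 2, 3, 6).
  b_1=1 ≤ 1
  b_2=1 ≤ 2
  b_3=2 ≤ 3
  b_4=2 ≤ 4
  b_5=3 ≤ 5
  b_6=6 ≤ 6
All bounds hold ⇒ YES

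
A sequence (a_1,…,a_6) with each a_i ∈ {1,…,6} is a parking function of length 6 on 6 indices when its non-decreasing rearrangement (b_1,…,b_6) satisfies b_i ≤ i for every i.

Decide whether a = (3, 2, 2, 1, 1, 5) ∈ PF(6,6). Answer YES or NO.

YES

Sorted: b = (1, 1, 2, 2, 3, 5).
  b_1=1 ≤ 1
  b_2=1 ≤ 2
  b_3=2 ≤ 3
  b_4=2 ≤ 4
  b_5=3 ≤ 5
  b_6=5 ≤ 6
All bounds hold ⇒ YES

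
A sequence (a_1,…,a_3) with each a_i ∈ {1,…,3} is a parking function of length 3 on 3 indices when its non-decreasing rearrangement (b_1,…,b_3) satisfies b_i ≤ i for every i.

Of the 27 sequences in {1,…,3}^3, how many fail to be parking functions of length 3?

Count = (4−3)·4^(3−1) = 1×16 = 16 (Konheim–Weiss)
One tuple (3,2,3) → sorted (2,3,3): b_1=2>1, not a PF.
3^3 − 16 = 27 − 16 = 11

11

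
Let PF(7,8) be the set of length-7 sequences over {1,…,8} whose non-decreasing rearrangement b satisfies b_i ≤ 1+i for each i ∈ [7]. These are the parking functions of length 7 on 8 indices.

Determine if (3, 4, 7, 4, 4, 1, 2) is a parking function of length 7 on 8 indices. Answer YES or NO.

Rearranged: b = (1, 2, 3, 4, 4, 4, 7).
  b_1=1 ≤ 2
  b_2=2 ≤ 3
  b_3=3 ≤ 4
  b_4=4 ≤ 5
  b_5=4 ≤ 6
  b_6=4 ≤ 7
  b_7=7 ≤ 8
All bounds hold ⇒ YES

YES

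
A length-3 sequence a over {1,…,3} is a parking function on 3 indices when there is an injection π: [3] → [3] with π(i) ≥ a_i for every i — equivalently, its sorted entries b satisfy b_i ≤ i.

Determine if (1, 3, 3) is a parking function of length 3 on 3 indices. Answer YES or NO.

Sorted: b = (1, 3, 3).
  b_1=1 ≤ 1
  b_2=3 > 2
  fails at i=2 ⇒ NO

NO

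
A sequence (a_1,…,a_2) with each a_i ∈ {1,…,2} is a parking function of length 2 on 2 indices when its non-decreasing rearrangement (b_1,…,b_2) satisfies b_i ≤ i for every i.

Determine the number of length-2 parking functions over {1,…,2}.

3

|PF(2,2)| = (3−2)·3^(2−1) = 1 · 3 = 3 [KW]
One tuple (1,2) → sorted (1,2): b_i ≤ i ∀i, a PF.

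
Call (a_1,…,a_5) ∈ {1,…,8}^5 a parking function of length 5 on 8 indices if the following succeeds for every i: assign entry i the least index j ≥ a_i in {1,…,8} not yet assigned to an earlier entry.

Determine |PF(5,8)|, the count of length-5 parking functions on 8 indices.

|PF(5,8)| = (8+1−5)·(8+1)^{5−1} = 4·6561 = 26244
E.g. (2,2,7,1,1) → sorted (1,1,2,2,7): b_i ≤ 3+i ∀i, a PF.

26244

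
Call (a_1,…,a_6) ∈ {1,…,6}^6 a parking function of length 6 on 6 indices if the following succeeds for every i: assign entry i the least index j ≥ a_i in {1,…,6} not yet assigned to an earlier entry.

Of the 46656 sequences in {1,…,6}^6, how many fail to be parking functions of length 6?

29849

#PF = (7−6)·7^(6−1) = 1·16807 = 16807
One tuple (6,5,6,5,4,6) → sorted (4,5,5,6,6,6): b_1=4>1, not a PF.
So 46656 − 16807 = 29849 fail.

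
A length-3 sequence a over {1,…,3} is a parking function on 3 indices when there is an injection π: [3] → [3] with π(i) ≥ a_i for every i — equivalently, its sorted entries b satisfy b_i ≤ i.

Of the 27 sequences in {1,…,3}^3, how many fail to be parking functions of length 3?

Count = (3+1−3)·(3+1)^{3−1} = 1·16 = 16 [KW]
Example (3,3,3) → sorted (3,3,3): b_1=3>1, not a PF.
3^3 − 16 = 27 − 16 = 11

11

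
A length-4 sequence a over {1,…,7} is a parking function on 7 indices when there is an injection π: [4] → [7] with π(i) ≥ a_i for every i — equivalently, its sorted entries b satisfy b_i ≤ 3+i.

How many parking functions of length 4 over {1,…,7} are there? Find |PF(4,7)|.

2048

|PF(4,7)| = 4·8^3 = 4×512 = 2048 [KW]
Example (7,6,4,1) → sorted (1,4,6,7): b_i ≤ 3+i ∀i, a PF.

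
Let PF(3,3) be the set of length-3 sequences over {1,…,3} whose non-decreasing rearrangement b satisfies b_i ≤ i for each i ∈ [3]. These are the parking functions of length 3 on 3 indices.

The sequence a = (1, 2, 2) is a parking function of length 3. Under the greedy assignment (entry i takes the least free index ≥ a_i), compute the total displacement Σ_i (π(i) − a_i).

Σπ = 3·4/2 = 6 (π permutes [3]); Σa = 1+2+2 = 5; disp = 6−5 = 1.

1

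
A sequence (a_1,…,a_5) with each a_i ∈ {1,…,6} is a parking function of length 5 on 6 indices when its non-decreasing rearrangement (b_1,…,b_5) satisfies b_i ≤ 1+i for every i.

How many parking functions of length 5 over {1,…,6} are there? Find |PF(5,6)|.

|PF| = (7−5)·7^(5−1) = 2·2401 = 4802
E.g. (2,2,4,4,3) → sorted (2,2,3,4,4): b_i ≤ 1+i ∀i, a PF.

4802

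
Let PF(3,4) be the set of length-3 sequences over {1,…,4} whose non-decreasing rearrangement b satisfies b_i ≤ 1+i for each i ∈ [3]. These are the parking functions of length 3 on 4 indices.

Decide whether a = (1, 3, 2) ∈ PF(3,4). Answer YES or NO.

YES

Order a: b = (1, 2, 3).
  b_1=1 ≤ 2
  b_2=2 ≤ 3
  b_3=3 ≤ 4
All bounds hold ⇒ YES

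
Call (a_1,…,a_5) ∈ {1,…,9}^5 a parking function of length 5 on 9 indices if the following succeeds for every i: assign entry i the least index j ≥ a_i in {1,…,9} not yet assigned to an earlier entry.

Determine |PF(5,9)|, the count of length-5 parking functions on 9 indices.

50000

#PF = 5·10^4 = 5·10000 = 50000 (Konheim–Weiss)
Check (7,7,5,4,1) → sorted (1,4,5,7,7): b_i ≤ 4+i ∀i, a PF.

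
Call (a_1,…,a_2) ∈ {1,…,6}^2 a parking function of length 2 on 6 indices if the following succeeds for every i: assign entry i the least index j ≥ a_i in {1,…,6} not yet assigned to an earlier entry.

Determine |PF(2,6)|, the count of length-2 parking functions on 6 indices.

35

|PF| = (6+1−2)·(6+1)^{2−1} = 5×7 = 35 (Konheim–Weiss)
E.g. (3,2) → sorted (2,3): b_i ≤ 4+i ∀i, a PF.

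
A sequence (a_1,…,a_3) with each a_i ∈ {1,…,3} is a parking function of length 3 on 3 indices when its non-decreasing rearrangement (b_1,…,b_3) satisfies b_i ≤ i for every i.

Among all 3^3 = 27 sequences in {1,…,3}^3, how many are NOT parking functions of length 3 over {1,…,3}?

#PF = (3+1−3)·(3+1)^{3−1} = 1×16 = 16 [KW]
E.g. (3,3,3) → sorted (3,3,3): b_1=3>1, not a PF.
3^3 − 16 = 27 − 16 = 11

11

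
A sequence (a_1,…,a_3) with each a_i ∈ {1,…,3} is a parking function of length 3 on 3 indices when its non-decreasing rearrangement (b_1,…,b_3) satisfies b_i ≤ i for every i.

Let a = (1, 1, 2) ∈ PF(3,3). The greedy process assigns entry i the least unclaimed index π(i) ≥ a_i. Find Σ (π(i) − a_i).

Σπ = 3·4/2 = 6 (π permutes [3]); Σa = 1+1+2 = 4; disp = 6−4 = 2.

2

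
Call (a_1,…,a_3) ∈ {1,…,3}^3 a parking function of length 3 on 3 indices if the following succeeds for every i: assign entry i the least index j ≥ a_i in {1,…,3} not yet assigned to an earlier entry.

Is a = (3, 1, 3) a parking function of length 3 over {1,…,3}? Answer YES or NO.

Rearranged: b = (1, 3, 3).
  b_1=1 ≤ 1
  b_2=3 > 2
  fails at i=2 ⇒ NO

NO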